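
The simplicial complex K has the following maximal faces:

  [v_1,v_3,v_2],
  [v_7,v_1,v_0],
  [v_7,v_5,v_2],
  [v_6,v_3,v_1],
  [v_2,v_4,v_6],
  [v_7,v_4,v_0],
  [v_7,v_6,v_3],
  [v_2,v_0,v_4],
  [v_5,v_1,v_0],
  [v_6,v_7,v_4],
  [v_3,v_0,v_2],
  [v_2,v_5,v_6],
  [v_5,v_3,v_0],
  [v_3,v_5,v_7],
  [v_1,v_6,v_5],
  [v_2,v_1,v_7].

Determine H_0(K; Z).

We work with the vertex ordering v_0 < v_1 < v_2 < v_3 < v_4 < v_5 < v_6 < v_7. The simplices of K, each written with vertices in increasing order, are:

  0-simplices (8): [v_0], [v_1], [v_2], [v_3], [v_4], [v_5], [v_6], [v_7]
  1-simplices (24): (24 of them)
  2-simplices (16): (16 of them)

giving chain groups C_0 ≅ Z^8, C_1 ≅ Z^24, C_2 ≅ Z^16.

The boundary map ∂_1: C_1 → C_0 sends each edge [p,q] (with p < q) to q − p. For instance
  ∂[v_1,v_2] = [v_2] − [v_1].
The 8×24 boundary matrix has rank 7 and Smith normal form diag(1,1,1,1,1,1,1).

Boundary ∂_2: C_2 → C_1 sends each 2-simplex [p,q,r] to [q,r] − [p,r] + [p,q]. For instance
  ∂[v_2,v_5,v_7] = [v_5,v_7] − [v_2,v_7] + [v_2,v_5],
  ∂[v_1,v_2,v_3] = [v_2,v_3] − [v_1,v_3] + [v_1,v_2].
As a 24×16 matrix over Z this has rank 15, with invariant factors (1,1,1,1,1,1,1,1,1,1,1,1,1,1,1).

From H_k ≅ ker(∂_k) / im(∂_{k+1}) we obtain:

  H_0: rank C_0 − rank ∂_1 = 8 − 7 = 1, and the invariant factors of ∂_1 are all 1, so H_0 ≅ Z.

H_0 ≅ Z.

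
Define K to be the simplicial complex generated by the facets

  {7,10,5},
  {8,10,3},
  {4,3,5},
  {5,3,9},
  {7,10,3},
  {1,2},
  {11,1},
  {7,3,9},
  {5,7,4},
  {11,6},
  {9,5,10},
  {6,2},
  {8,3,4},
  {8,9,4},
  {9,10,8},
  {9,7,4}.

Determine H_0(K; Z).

We work with the vertex ordering 1 < 2 < 3 < 4 < 5 < 6 < 7 < 8 < 9 < 10 < 11. The simplices of K, each written with vertices in increasing order, are:

  0-simplices (11): [1], [2], [3], [4], [5], [6], [7], [8], [9], [10], [11]
  1-simplices (22): [1,2], [1,11], [2,6], [3,4], [3,5], [3,7], [3,8], [3,9], [3,10], [4,5], [4,7], [4,8], [4,9], [5,7], [5,9], [5,10], [6,11], [7,9], [7,10], [8,9], [8,10], [9,10]
  2-simplices (12): [3,4,5], [3,4,8], [3,5,9], [3,7,9], [3,7,10], [3,8,10], [4,5,7], [4,7,9], [4,8,9], [5,7,10], [5,9,10], [8,9,10]

so the chain groups are C_0 ≅ Z^11, C_1 ≅ Z^22, C_2 ≅ Z^12.

Boundary ∂_1: C_1 → C_0 maps an edge to its endpoints' difference, ∂[p,q] = q − p.
This gives a 11×22 integer matrix of rank 9; reducing to Smith normal form yields diagonal entries (1,1,1,1,1,1,1,1,1).

∂_2: C_2 → C_1 acts by ∂[p,q,r] = [q,r] − [p,r] + [p,q]. For instance
  ∂[3,8,10] = [8,10] − [3,10] + [3,8],
  ∂[8,9,10] = [9,10] − [8,10] + [8,9].
The resulting 22×12 matrix has rank 12, and its Smith normal form has invariant factors (1,1,1,1,1,1,1,1,1,1,1,2).

Reading off H_k = ker ∂_k / im ∂_{k+1}:

  H_0: rank C_0 − rank ∂_1 = 11 − 9 = 2, and the invariant factors of ∂_1 are all 1, so H_0 = Z^2.

(K is a triangulation of the disjoint union of the circle S^1 and the real projective plane RP^2.)

H_0 ≅ Z^2.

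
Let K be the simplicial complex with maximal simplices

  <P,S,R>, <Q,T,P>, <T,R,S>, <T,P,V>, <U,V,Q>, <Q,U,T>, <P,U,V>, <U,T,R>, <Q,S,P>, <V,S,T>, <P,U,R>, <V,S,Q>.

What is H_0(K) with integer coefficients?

H_0 = Z.

We work with the vertex ordering P < Q < R < S < T < U < V. The simplices of K, each written with vertices in increasing order, are:

  0-simplices (7): P, Q, R, S, T, U, V
  1-simplices (18): PQ, PR, PS, PT, PU, PV, QS, QT, QU, QV, RS, RT, RU, ST, SV, TU, TV, UV
  2-simplices (12): PQS, PQT, PRS, PRU, PTV, PUV, QSV, QTU, QUV, RST, RTU, STV

giving chain groups C_0 ≅ Z^7, C_1 ≅ Z^18, C_2 ≅ Z^12.

The boundary map ∂_1: C_1 → C_0 sends each edge [p,q] (with p < q) to q − p. For instance
  ∂QS = S − Q.
The 7×18 boundary matrix has rank 6 and Smith normal form diag(1,1,1,1,1,1).

∂_2: C_2 → C_1 acts by ∂[p,q,r] = [q,r] − [p,r] + [p,q]. For instance
  ∂RTU = TU − RU + RT,
  ∂RST = ST − RT + RS.
This gives a 18×12 integer matrix of rank 12; reducing to Smith normal form yields diagonal entries (1,1,1,1,1,1,1,1,1,1,1,2).

Computing H_k = (kernel of ∂_k) / (image of ∂_{k+1}):

  H_0: rank C_0 − rank ∂_1 = 7 − 6 = 1, and the invariant factors of ∂_1 are all 1, so H_0 = Z.

(K is a triangulation of the real projective plane RP^2.)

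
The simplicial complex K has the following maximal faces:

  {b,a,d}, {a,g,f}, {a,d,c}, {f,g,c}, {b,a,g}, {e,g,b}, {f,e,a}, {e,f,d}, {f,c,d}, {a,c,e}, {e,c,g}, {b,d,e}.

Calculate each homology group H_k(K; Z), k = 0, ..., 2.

Take the total order a < b < c < d < e < f < g on the vertex set. Then K (dimension 2) consists of the simplices:

  0-simplices (7): a, b, c, d, e, f, g
  1-simplices (18): ab, ac, ad, ae, af, ag, bd, be, bg, cd, ce, cf, cg, de, df, ef, eg, fg
  2-simplices (12): abd, abg, acd, ace, aef, afg, bde, beg, cdf, ceg, cfg, def

giving chain groups C_0 ≅ Z^7, C_1 ≅ Z^18, C_2 ≅ Z^12.

The boundary map ∂_1: C_1 → C_0 maps an edge to its endpoints' difference, ∂[p,q] = q − p. For instance
  ∂ab = b − a.
The resulting 7×18 matrix has rank 6, and its Smith normal form has invariant factors (1,1,1,1,1,1).

The boundary map ∂_2: C_2 → C_1 maps a triangle to the signed sum of its edges. For instance
  ∂abd = bd − ad + ab,
  ∂def = ef − df + de.
As a 18×12 matrix over Z this has rank 12, with invariant factors (1,1,1,1,1,1,1,1,1,1,1,2).

Now H_k = ker ∂_k / im ∂_{k+1}, so:

  H_0: rank C_0 − rank ∂_1 = 7 − 6 = 1, and the invariant factors of ∂_1 are all 1, so H_0 = Z.
  H_1: rank ker ∂_1 − rank ∂_2 = (18 − 6) − 12 = 0, and ∂_2 has invariant factor 2 > 1, so H_1 = Z/2.
  H_2: rank ker ∂_2 − rank ∂_3 = (12 − 12) − 0 = 0, and there is no ∂_3, so H_2 = 0.

As a check, the Euler characteristic is 7 − 18 + 12 = 1, which agrees with 1 − 0 + 0 = 1.

H_0 = Z,  H_1 = Z/2,  H_2 = 0.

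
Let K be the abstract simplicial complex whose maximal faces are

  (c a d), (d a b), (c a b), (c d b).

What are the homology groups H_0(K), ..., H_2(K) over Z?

H_0 = Z,  H_1 = 0,  H_2 = Z.

Order the vertices as a < b < c < d. Listing each simplex with vertices in this order, K has dimension 2 with simplices:

  0-simplices (4): a, b, c, d
  1-simplices (6): ab, ac, ad, bc, bd, cd
  2-simplices (4): abc, abd, acd, bcd

so the chain groups are C_0 ≅ Z^4, C_1 ≅ Z^6, C_2 ≅ Z^4.

∂_1: C_1 → C_0 sends each edge [p,q] (with p < q) to q − p. For instance
  ∂bd = d − b.
This gives a 4×6 integer matrix of rank 3; reducing to Smith normal form yields diagonal entries (1,1,1).

The boundary map ∂_2: C_2 → C_1 sends each 2-simplex [p,q,r] to [q,r] − [p,r] + [p,q]. For instance
  ∂bcd = cd − bd + bc,
  ∂abc = bc − ac + ab.
The 6×4 boundary matrix has rank 3 and Smith normal form diag(1,1,1).

From H_k ≅ ker(∂_k) / im(∂_{k+1}) we obtain:

  H_0: rank C_0 − rank ∂_1 = 4 − 3 = 1, and the invariant factors of ∂_1 are all 1, so H_0 ≅ Z.
  H_1: rank ker ∂_1 − rank ∂_2 = (6 − 3) − 3 = 0, and the invariant factors of ∂_2 are all 1, so H_1 ≅ 0.
  H_2: rank ker ∂_2 − rank ∂_3 = (4 − 3) − 0 = 1, and there is no ∂_3, so H_2 ≅ Z.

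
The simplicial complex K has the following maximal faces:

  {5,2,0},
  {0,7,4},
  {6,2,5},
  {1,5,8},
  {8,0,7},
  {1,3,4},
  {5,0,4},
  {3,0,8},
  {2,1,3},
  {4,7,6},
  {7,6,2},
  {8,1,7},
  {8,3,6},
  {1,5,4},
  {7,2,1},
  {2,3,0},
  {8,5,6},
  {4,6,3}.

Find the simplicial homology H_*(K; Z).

H_0 ≅ Z,  H_1 ≅ Z^2,  H_2 ≅ Z.

Fix the vertex order 0 < 1 < 2 < 3 < 4 < 5 < 6 < 7 < 8 and write every simplex with vertices in increasing order. Then dim K = 2 and the simplices of K are:

  0-simplices (9): [0], [1], [2], [3], [4], [5], [6], [7], [8]
  1-simplices (27): (27 of them)
  2-simplices (18): [0,2,3], [0,2,5], [0,3,8], [0,4,5], [0,4,7], [0,7,8], [1,2,3], [1,2,7], [1,3,4], [1,4,5], [1,5,8], [1,7,8], [2,5,6], [2,6,7], [3,4,6], [3,6,8], [4,6,7], [5,6,8]

so the chain groups are C_0 ≅ Z^9, C_1 ≅ Z^27, C_2 ≅ Z^18.

Boundary ∂_1: C_1 → C_0 maps an edge to its endpoints' difference, ∂[p,q] = q − p. For instance
  ∂[2,7] = [7] − [2].
The 9×27 boundary matrix has rank 8 and Smith normal form diag(1,1,1,1,1,1,1,1).

∂_2: C_2 → C_1 maps a triangle to the signed sum of its edges. For instance
  ∂[1,2,3] = [2,3] − [1,3] + [1,2],
  ∂[0,3,8] = [3,8] − [0,8] + [0,3].
This gives a 27×18 integer matrix of rank 17; reducing to Smith normal form yields diagonal entries (1,1,1,1,1,1,1,1,1,1,1,1,1,1,1,1,1).

Reading off H_k = ker ∂_k / im ∂_{k+1}:

  H_0: rank C_0 − rank ∂_1 = 9 − 8 = 1, and the invariant factors of ∂_1 are all 1, so H_0 ≅ Z.
  H_1: rank ker ∂_1 − rank ∂_2 = (27 − 8) − 17 = 2, and the invariant factors of ∂_2 are all 1, so H_1 ≅ Z^2.
  H_2: rank ker ∂_2 − rank ∂_3 = (18 − 17) − 0 = 1, and there is no ∂_3, so H_2 ≅ Z.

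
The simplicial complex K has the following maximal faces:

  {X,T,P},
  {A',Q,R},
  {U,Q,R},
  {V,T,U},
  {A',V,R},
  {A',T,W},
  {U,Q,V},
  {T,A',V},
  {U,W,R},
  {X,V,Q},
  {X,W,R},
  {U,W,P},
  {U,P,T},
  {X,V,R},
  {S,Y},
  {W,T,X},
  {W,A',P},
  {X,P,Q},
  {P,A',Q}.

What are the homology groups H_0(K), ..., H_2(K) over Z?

Take the total order P < Q < R < S < T < U < V < W < X < Y < A' on the vertex set. Then K (dimension 2) consists of the simplices:

  0-simplices (11): [P], [Q], [R], [S], [T], [U], [V], [W], [X], [Y], [A']
  1-simplices (28): (28 of them)
  2-simplices (18): (18 of them)

giving chain groups C_0 ≅ Z^11, C_1 ≅ Z^28, C_2 ≅ Z^18.

∂_1: C_1 → C_0 maps an edge to its endpoints' difference, ∂[p,q] = q − p.
This gives a 11×28 integer matrix of rank 9; reducing to Smith normal form yields diagonal entries (1,1,1,1,1,1,1,1,1).

The boundary map ∂_2: C_2 → C_1 acts by ∂[p,q,r] = [q,r] − [p,r] + [p,q]. For instance
  ∂[T,U,V] = [U,V] − [T,V] + [T,U],
  ∂[Q,U,V] = [U,V] − [Q,V] + [Q,U].
The 28×18 boundary matrix has rank 18 and Smith normal form diag(1,1,1,1,1,1,1,1,1,1,1,1,1,1,1,1,1,2).

Computing H_k = (kernel of ∂_k) / (image of ∂_{k+1}):

  H_0: rank C_0 − rank ∂_1 = 11 − 9 = 2, and the invariant factors of ∂_1 are all 1, so H_0 ≅ Z^2.
  H_1: rank ker ∂_1 − rank ∂_2 = (28 − 9) − 18 = 1, and ∂_2 has invariant factor 2 > 1, so H_1 ≅ Z ⊕ Z/2Z.
  H_2: rank ker ∂_2 − rank ∂_3 = (18 − 18) − 0 = 0, and there is no ∂_3, so H_2 ≅ 0.

As a check, the Euler characteristic is 11 − 28 + 18 = 1, which agrees with 2 − 1 + 0 = 1.
(K is a triangulation of the disjoint union of the 1-simplex and the Klein bottle.)

H_0 = Z^2,  H_1 = Z ⊕ Z/2Z,  H_2 = 0.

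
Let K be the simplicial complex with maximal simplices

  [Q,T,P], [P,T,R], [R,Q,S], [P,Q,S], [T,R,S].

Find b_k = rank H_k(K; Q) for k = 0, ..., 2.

b_0 = 1, b_1 = 1, b_2 = 0.

Take the total order P < Q < R < S < T on the vertex set. Then K (dimension 2) consists of the simplices:

  0-simplices (5): P, Q, R, S, T
  1-simplices (10): PQ, PR, PS, PT, QR, QS, QT, RS, RT, ST
  2-simplices (5): PQS, PQT, PRT, QRS, RST

Hence C_0 ≅ Z^5, C_1 ≅ Z^10, C_2 ≅ Z^5.

The boundary map ∂_1: C_1 → C_0 sends each edge [p,q] (with p < q) to q − p. For instance
  ∂QS = S − Q.
This gives a 5×10 integer matrix of rank 4; reducing to Smith normal form yields diagonal entries (1,1,1,1).

∂_2: C_2 → C_1 sends each 2-simplex [p,q,r] to [q,r] − [p,r] + [p,q]. For instance
  ∂QRS = RS − QS + QR,
  ∂PRT = RT − PT + PR.
The resulting 10×5 matrix has rank 5, and its Smith normal form has invariant factors (1,1,1,1,1).

Now H_k = ker ∂_k / im ∂_{k+1}, so:

  H_0: rank C_0 − rank ∂_1 = 5 − 4 = 1, and the invariant factors of ∂_1 are all 1, so H_0 ≅ Z.
  H_1: rank ker ∂_1 − rank ∂_2 = (10 − 4) − 5 = 1, and the invariant factors of ∂_2 are all 1, so H_1 ≅ Z.
  H_2: rank ker ∂_2 − rank ∂_3 = (5 − 5) − 0 = 0, and there is no ∂_3, so H_2 ≅ 0.

As a check, the Euler characteristic is 5 − 10 + 5 = 0, which agrees with 1 − 1 + 0 = 0.

Hence the Betti numbers are b_0 = 1, b_1 = 1, b_2 = 0.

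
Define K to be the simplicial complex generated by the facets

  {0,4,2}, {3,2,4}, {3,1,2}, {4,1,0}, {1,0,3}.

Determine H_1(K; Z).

We work with the vertex ordering 0 < 1 < 2 < 3 < 4. The simplices of K, each written with vertices in increasing order, are:

  0-simplices (5): [0], [1], [2], [3], [4]
  1-simplices (10): [0,1], [0,2], [0,3], [0,4], [1,2], [1,3], [1,4], [2,3], [2,4], [3,4]
  2-simplices (5): [0,1,3], [0,1,4], [0,2,4], [1,2,3], [2,3,4]

giving chain groups C_0 ≅ Z^5, C_1 ≅ Z^10, C_2 ≅ Z^5.

The boundary map ∂_1: C_1 → C_0 maps an edge to its endpoints' difference, ∂[p,q] = q − p.
The 5×10 boundary matrix has rank 4 and Smith normal form diag(1,1,1,1).

The boundary map ∂_2: C_2 → C_1 sends each 2-simplex [p,q,r] to [q,r] − [p,r] + [p,q]. For instance
  ∂[0,2,4] = [2,4] − [0,4] + [0,2],
  ∂[0,1,3] = [1,3] − [0,3] + [0,1].
As a 10×5 matrix over Z this has rank 5, with invariant factors (1,1,1,1,1).

Computing H_k = (kernel of ∂_k) / (image of ∂_{k+1}):

  H_1: rank ker ∂_1 − rank ∂_2 = (10 − 4) − 5 = 1, and the invariant factors of ∂_2 are all 1, so H_1 ≅ Z.

H_1 = Z.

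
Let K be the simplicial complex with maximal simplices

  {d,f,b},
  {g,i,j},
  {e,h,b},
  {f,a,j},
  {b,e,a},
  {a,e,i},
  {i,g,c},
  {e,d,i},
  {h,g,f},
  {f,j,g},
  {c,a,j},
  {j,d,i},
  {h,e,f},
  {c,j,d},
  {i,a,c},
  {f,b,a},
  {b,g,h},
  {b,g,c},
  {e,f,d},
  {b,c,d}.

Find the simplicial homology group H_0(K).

Fix the vertex order a < b < c < d < e < f < g < h < i < j and write every simplex with vertices in increasing order. Then dim K = 2 and the simplices of K are:

  0-simplices (10): a, b, c, d, e, f, g, h, i, j
  1-simplices (30): ab, ac, ae, af, ai, aj, bc, bd, be, bf, bg, bh, cd, cg, ci, cj, de, df, di, dj, ef, eh, ei, fg, fh, fj, gh, gi, gj, ij
  2-simplices (20): abe, abf, aci, acj, aei, afj, bcd, bcg, bdf, beh, bgh, cdj, cgi, def, dei, dij, efh, fgh, fgj, gij

so the chain groups are C_0 ≅ Z^10, C_1 ≅ Z^30, C_2 ≅ Z^20.

Boundary ∂_1: C_1 → C_0 sends each edge [p,q] (with p < q) to q − p.
The 10×30 boundary matrix has rank 9 and Smith normal form diag(1,1,1,1,1,1,1,1,1).

∂_2: C_2 → C_1 sends each 2-simplex [p,q,r] to [q,r] − [p,r] + [p,q]. For instance
  ∂aci = ci − ai + ac,
  ∂efh = fh − eh + ef.
The 30×20 boundary matrix has rank 20 and Smith normal form diag(1,1,1,1,1,1,1,1,1,1,1,1,1,1,1,1,1,1,1,2).

Now H_k = ker ∂_k / im ∂_{k+1}, so:

  H_0: rank C_0 − rank ∂_1 = 10 − 9 = 1, and the invariant factors of ∂_1 are all 1, so H_0 = Z.

H_0 ≅ Z.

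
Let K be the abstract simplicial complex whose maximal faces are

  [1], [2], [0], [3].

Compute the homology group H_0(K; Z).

Take the total order 0 < 1 < 2 < 3 on the vertex set. Then K (dimension 0) consists of the simplices:

  0-simplices (4): [0], [1], [2], [3]

Hence C_0 ≅ Z^4.

From H_k ≅ ker(∂_k) / im(∂_{k+1}) we obtain:

  H_0: rank C_0 − rank ∂_1 = 4 − 0 = 4, and there is no ∂_1, so H_0 = Z^4.

H_0 ≅ Z^4.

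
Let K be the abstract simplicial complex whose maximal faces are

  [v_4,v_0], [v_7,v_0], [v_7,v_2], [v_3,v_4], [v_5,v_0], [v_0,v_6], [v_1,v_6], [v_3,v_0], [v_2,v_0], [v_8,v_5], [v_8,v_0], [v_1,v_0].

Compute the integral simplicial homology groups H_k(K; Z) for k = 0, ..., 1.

K has 9 vertices, 12 edges.
rank ∂_0 = 0, rank ∂_1 = 8 ⇒ b_0 = 9 − 0 − 8 = 1; all invariant factors of ∂_1 are 1 so no torsion. So H_0 ≅ Z.
rank ∂_1 = 8, rank ∂_2 = 0 ⇒ b_1 = 12 − 8 − 0 = 4. So H_1 ≅ Z^4.

H_0 ≅ Z,  H_1 ≅ Z^4.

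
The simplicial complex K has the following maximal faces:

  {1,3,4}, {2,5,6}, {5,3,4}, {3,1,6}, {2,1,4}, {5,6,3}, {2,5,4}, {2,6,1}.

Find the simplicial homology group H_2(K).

Fix the vertex order 1 < 2 < 3 < 4 < 5 < 6 and write every simplex with vertices in increasing order. Then dim K = 2 and the simplices of K are:

  0-simplices (6): [1], [2], [3], [4], [5], [6]
  1-simplices (12): [1,2], [1,3], [1,4], [1,6], [2,4], [2,5], [2,6], [3,4], [3,5], [3,6], [4,5], [5,6]
  2-simplices (8): [1,2,4], [1,2,6], [1,3,4], [1,3,6], [2,4,5], [2,5,6], [3,4,5], [3,5,6]

giving chain groups C_0 ≅ Z^6, C_1 ≅ Z^12, C_2 ≅ Z^8.

The boundary map ∂_1: C_1 → C_0 is given by ∂[p,q] = [q] − [p]. For instance
  ∂[1,4] = [4] − [1].
This gives a 6×12 integer matrix of rank 5; reducing to Smith normal form yields diagonal entries (1,1,1,1,1).

Boundary ∂_2: C_2 → C_1 maps a triangle to the signed sum of its edges. For instance
  ∂[1,2,4] = [2,4] − [1,4] + [1,2],
  ∂[2,4,5] = [4,5] − [2,5] + [2,4].
The resulting 12×8 matrix has rank 7, and its Smith normal form has invariant factors (1,1,1,1,1,1,1).

Computing H_k = (kernel of ∂_k) / (image of ∂_{k+1}):

  H_2: rank ker ∂_2 − rank ∂_3 = (8 − 7) − 0 = 1, and there is no ∂_3, so H_2 = Z.

(K is a triangulation of the 2-sphere S^2.)

H_2 = Z.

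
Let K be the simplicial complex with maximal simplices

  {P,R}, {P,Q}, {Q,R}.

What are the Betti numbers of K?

Order the vertices as P < Q < R. Listing each simplex with vertices in this order, K has dimension 1 with simplices:

  0-simplices (3): P, Q, R
  1-simplices (3): PQ, PR, QR

Hence C_0 ≅ Z^3, C_1 ≅ Z^3.

The boundary map ∂_1: C_1 → C_0 is given by ∂[p,q] = [q] − [p].
The resulting 3×3 matrix has rank 2, and its Smith normal form has invariant factors (1,1).

Computing H_k = (kernel of ∂_k) / (image of ∂_{k+1}):

  H_0: rank C_0 − rank ∂_1 = 3 − 2 = 1, and the invariant factors of ∂_1 are all 1, so H_0 ≅ Z.
  H_1: rank ker ∂_1 − rank ∂_2 = (3 − 2) − 0 = 1, and there is no ∂_2, so H_1 ≅ Z.

(K is a triangulation of the circle S^1.)

Hence the Betti numbers are b_0 = 1, b_1 = 1.

b_0 = 1, b_1 = 1.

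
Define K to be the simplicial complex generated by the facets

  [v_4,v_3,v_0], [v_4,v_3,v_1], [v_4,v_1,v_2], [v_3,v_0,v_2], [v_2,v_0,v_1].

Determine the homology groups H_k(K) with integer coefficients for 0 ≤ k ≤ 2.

H_0 = Z,  H_1 = Z,  H_2 = 0.

We work with the vertex ordering v_0 < v_1 < v_2 < v_3 < v_4. The simplices of K, each written with vertices in increasing order, are:

  0-simplices (5): [v_0], [v_1], [v_2], [v_3], [v_4]
  1-simplices (10): [v_0,v_1], [v_0,v_2], [v_0,v_3], [v_0,v_4], [v_1,v_2], [v_1,v_3], [v_1,v_4], [v_2,v_3], [v_2,v_4], [v_3,v_4]
  2-simplices (5): [v_0,v_1,v_2], [v_0,v_2,v_3], [v_0,v_3,v_4], [v_1,v_2,v_4], [v_1,v_3,v_4]

Hence C_0 ≅ Z^5, C_1 ≅ Z^10, C_2 ≅ Z^5.

The boundary map ∂_1: C_1 → C_0 sends each edge [p,q] (with p < q) to q − p.
The 5×10 boundary matrix has rank 4 and Smith normal form diag(1,1,1,1).

∂_2: C_2 → C_1 maps a triangle to the signed sum of its edges. For instance
  ∂[v_0,v_2,v_3] = [v_2,v_3] − [v_0,v_3] + [v_0,v_2],
  ∂[v_0,v_3,v_4] = [v_3,v_4] − [v_0,v_4] + [v_0,v_3].
The 10×5 boundary matrix has rank 5 and Smith normal form diag(1,1,1,1,1).

Now H_k = ker ∂_k / im ∂_{k+1}, so:

  H_0: rank C_0 − rank ∂_1 = 5 − 4 = 1, and the invariant factors of ∂_1 are all 1, so H_0 = Z.
  H_1: rank ker ∂_1 − rank ∂_2 = (10 − 4) − 5 = 1, and the invariant factors of ∂_2 are all 1, so H_1 = Z.
  H_2: rank ker ∂_2 − rank ∂_3 = (5 − 5) − 0 = 0, and there is no ∂_3, so H_2 = 0.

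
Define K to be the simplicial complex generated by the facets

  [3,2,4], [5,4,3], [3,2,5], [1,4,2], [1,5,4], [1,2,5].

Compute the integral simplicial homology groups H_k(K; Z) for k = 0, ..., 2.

K has 5 vertices, 9 edges, 6 triangles.
rank ∂_0 = 0, rank ∂_1 = 4 ⇒ b_0 = 5 − 0 − 4 = 1; all invariant factors of ∂_1 are 1 so no torsion. So H_0 = Z.
rank ∂_1 = 4, rank ∂_2 = 5 ⇒ b_1 = 9 − 4 − 5 = 0; all invariant factors of ∂_2 are 1 so no torsion. So H_1 = 0.
rank ∂_2 = 5, rank ∂_3 = 0 ⇒ b_2 = 6 − 5 − 0 = 1. So H_2 = Z.

H_0 = Z,  H_1 = 0,  H_2 = Z.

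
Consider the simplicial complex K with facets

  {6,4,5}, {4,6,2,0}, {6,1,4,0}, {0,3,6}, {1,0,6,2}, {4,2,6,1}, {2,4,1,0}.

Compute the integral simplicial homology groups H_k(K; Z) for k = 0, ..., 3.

H_0 ≅ Z,  H_1 = 0,  H_2 = 0,  H_3 ≅ Z.

Order the vertices as 0 < 1 < 2 < 3 < 4 < 5 < 6. Listing each simplex with vertices in this order, K has dimension 3 with simplices:

  0-simplices (7): [0], [1], [2], [3], [4], [5], [6]
  1-simplices (14): [0,1], [0,2], [0,3], [0,4], [0,6], [1,2], [1,4], [1,6], [2,4], [2,6], [3,6], [4,5], [4,6], [5,6]
  2-simplices (12): [0,1,2], [0,1,4], [0,1,6], [0,2,4], [0,2,6], [0,3,6], [0,4,6], [1,2,4], [1,2,6], [1,4,6], [2,4,6], [4,5,6]
  3-simplices (5): [0,1,2,4], [0,1,2,6], [0,1,4,6], [0,2,4,6], [1,2,4,6]

giving chain groups C_0 ≅ Z^7, C_1 ≅ Z^14, C_2 ≅ Z^12, C_3 ≅ Z^5.

Boundary ∂_1: C_1 → C_0 maps an edge to its endpoints' difference, ∂[p,q] = q − p.
This gives a 7×14 integer matrix of rank 6; reducing to Smith normal form yields diagonal entries (1,1,1,1,1,1).

The boundary map ∂_2: C_2 → C_1 acts by ∂[p,q,r] = [q,r] − [p,r] + [p,q]. For instance
  ∂[0,3,6] = [3,6] − [0,6] + [0,3],
  ∂[1,4,6] = [4,6] − [1,6] + [1,4].
The 14×12 boundary matrix has rank 8 and Smith normal form diag(1,1,1,1,1,1,1,1).

Boundary ∂_3: C_3 → C_2 sends each 3-simplex σ to the alternating sum Σ_i (−1)^i (σ with its i-th vertex removed). For instance
  ∂[0,2,4,6] = [2,4,6] − [0,4,6] + [0,2,6] − [0,2,4],
  ∂[0,1,2,4] = [1,2,4] − [0,2,4] + [0,1,4] − [0,1,2].
The resulting 12×5 matrix has rank 4, and its Smith normal form has invariant factors (1,1,1,1).

From H_k ≅ ker(∂_k) / im(∂_{k+1}) we obtain:

  H_0: rank C_0 − rank ∂_1 = 7 − 6 = 1, and the invariant factors of ∂_1 are all 1, so H_0 ≅ Z.
  H_1: rank ker ∂_1 − rank ∂_2 = (14 − 6) − 8 = 0, and the invariant factors of ∂_2 are all 1, so H_1 ≅ 0.
  H_2: rank ker ∂_2 − rank ∂_3 = (12 − 8) − 4 = 0, and the invariant factors of ∂_3 are all 1, so H_2 ≅ 0.
  H_3: rank ker ∂_3 − rank ∂_4 = (5 − 4) − 0 = 1, and there is no ∂_4, so H_3 ≅ Z.

As a check, the Euler characteristic is 7 − 14 + 12 − 5 = 0, which agrees with 1 − 0 + 0 − 1 = 0.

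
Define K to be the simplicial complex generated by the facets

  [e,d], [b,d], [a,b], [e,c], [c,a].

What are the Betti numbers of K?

b_0 = 1, b_1 = 1.

Take the total order a < b < c < d < e on the vertex set. Then K (dimension 1) consists of the simplices:

  0-simplices (5): a, b, c, d, e
  1-simplices (5): ab, ac, bd, ce, de

Hence C_0 ≅ Z^5, C_1 ≅ Z^5.

Boundary ∂_1: C_1 → C_0 maps an edge to its endpoints' difference, ∂[p,q] = q − p. For instance
  ∂ab = b − a.
As a 5×5 matrix over Z this has rank 4, with invariant factors (1,1,1,1).

Reading off H_k = ker ∂_k / im ∂_{k+1}:

  H_0: rank C_0 − rank ∂_1 = 5 − 4 = 1, and the invariant factors of ∂_1 are all 1, so H_0 = Z.
  H_1: rank ker ∂_1 − rank ∂_2 = (5 − 4) − 0 = 1, and there is no ∂_2, so H_1 = Z.

(K is a triangulation of the circle S^1.)

Hence the Betti numbers are b_0 = 1, b_1 = 1.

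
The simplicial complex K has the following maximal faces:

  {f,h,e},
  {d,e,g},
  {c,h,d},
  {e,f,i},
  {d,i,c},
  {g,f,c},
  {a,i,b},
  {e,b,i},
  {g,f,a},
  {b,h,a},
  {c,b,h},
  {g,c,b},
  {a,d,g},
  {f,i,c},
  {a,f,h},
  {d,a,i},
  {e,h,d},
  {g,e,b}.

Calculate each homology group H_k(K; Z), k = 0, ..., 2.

Fix the vertex order a < b < c < d < e < f < g < h < i and write every simplex with vertices in increasing order. Then dim K = 2 and the simplices of K are:

  0-simplices (9): a, b, c, d, e, f, g, h, i
  1-simplices (27): ab, ad, af, ag, ah, ai, bc, be, bg, bh, bi, cd, cf, cg, ch, ci, de, dg, dh, di, ef, eg, eh, ei, fg, fh, fi
  2-simplices (18): abh, abi, adg, adi, afg, afh, bcg, bch, beg, bei, cdh, cdi, cfg, cfi, deg, deh, efh, efi

Hence C_0 ≅ Z^9, C_1 ≅ Z^27, C_2 ≅ Z^18.

The boundary map ∂_1: C_1 → C_0 sends each edge [p,q] (with p < q) to q − p. For instance
  ∂af = f − a.
This gives a 9×27 integer matrix of rank 8; reducing to Smith normal form yields diagonal entries (1,1,1,1,1,1,1,1).

Boundary ∂_2: C_2 → C_1 sends each 2-simplex [p,q,r] to [q,r] − [p,r] + [p,q]. For instance
  ∂abh = bh − ah + ab,
  ∂bch = ch − bh + bc.
This gives a 27×18 integer matrix of rank 17; reducing to Smith normal form yields diagonal entries (1,1,1,1,1,1,1,1,1,1,1,1,1,1,1,1,1).

Computing H_k = (kernel of ∂_k) / (image of ∂_{k+1}):

  H_0: rank C_0 − rank ∂_1 = 9 − 8 = 1, and the invariant factors of ∂_1 are all 1, so H_0 ≅ Z.
  H_1: rank ker ∂_1 − rank ∂_2 = (27 − 8) − 17 = 2, and the invariant factors of ∂_2 are all 1, so H_1 ≅ Z^2.
  H_2: rank ker ∂_2 − rank ∂_3 = (18 − 17) − 0 = 1, and there is no ∂_3, so H_2 ≅ Z.

As a check, the Euler characteristic is 9 − 27 + 18 = 0, which agrees with 1 − 2 + 1 = 0.

H_0 ≅ Z,  H_1 ≅ Z^2,  H_2 ≅ Z.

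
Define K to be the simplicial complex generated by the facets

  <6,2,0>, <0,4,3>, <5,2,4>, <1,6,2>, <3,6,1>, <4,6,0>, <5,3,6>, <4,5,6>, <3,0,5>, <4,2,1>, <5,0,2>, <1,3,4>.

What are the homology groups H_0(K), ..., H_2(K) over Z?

H_0 ≅ Z,  H_1 ≅ Z/2,  H_2 = 0.

Fix the vertex order 0 < 1 < 2 < 3 < 4 < 5 < 6 and write every simplex with vertices in increasing order. Then dim K = 2 and the simplices of K are:

  0-simplices (7): [0], [1], [2], [3], [4], [5], [6]
  1-simplices (18): [0,2], [0,3], [0,4], [0,5], [0,6], [1,2], [1,3], [1,4], [1,6], [2,4], [2,5], [2,6], [3,4], [3,5], [3,6], [4,5], [4,6], [5,6]
  2-simplices (12): [0,2,5], [0,2,6], [0,3,4], [0,3,5], [0,4,6], [1,2,4], [1,2,6], [1,3,4], [1,3,6], [2,4,5], [3,5,6], [4,5,6]

so the chain groups are C_0 ≅ Z^7, C_1 ≅ Z^18, C_2 ≅ Z^12.

∂_1: C_1 → C_0 sends each edge [p,q] (with p < q) to q − p. For instance
  ∂[1,6] = [6] − [1].
This gives a 7×18 integer matrix of rank 6; reducing to Smith normal form yields diagonal entries (1,1,1,1,1,1).

The boundary map ∂_2: C_2 → C_1 acts by ∂[p,q,r] = [q,r] − [p,r] + [p,q]. For instance
  ∂[0,3,5] = [3,5] − [0,5] + [0,3],
  ∂[1,3,4] = [3,4] − [1,4] + [1,3].
As a 18×12 matrix over Z this has rank 12, with invariant factors (1,1,1,1,1,1,1,1,1,1,1,2).

From H_k ≅ ker(∂_k) / im(∂_{k+1}) we obtain:

  H_0: rank C_0 − rank ∂_1 = 7 − 6 = 1, and the invariant factors of ∂_1 are all 1, so H_0 ≅ Z.
  H_1: rank ker ∂_1 − rank ∂_2 = (18 − 6) − 12 = 0, and ∂_2 has invariant factor 2 > 1, so H_1 ≅ Z/2.
  H_2: rank ker ∂_2 − rank ∂_3 = (12 − 12) − 0 = 0, and there is no ∂_3, so H_2 ≅ 0.

(K is a triangulation of the real projective plane RP^2.)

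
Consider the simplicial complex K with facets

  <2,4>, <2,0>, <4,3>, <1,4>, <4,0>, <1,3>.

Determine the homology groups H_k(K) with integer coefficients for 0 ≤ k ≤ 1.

We work with the vertex ordering 0 < 1 < 2 < 3 < 4. The simplices of K, each written with vertices in increasing order, are:

  0-simplices (5): [0], [1], [2], [3], [4]
  1-simplices (6): [0,2], [0,4], [1,3], [1,4], [2,4], [3,4]

giving chain groups C_0 ≅ Z^5, C_1 ≅ Z^6.

The boundary map ∂_1: C_1 → C_0 maps an edge to its endpoints' difference, ∂[p,q] = q − p.
This gives a 5×6 integer matrix of rank 4; reducing to Smith normal form yields diagonal entries (1,1,1,1).

Computing H_k = (kernel of ∂_k) / (image of ∂_{k+1}):

  H_0: rank C_0 − rank ∂_1 = 5 − 4 = 1, and the invariant factors of ∂_1 are all 1, so H_0 ≅ Z.
  H_1: rank ker ∂_1 − rank ∂_2 = (6 − 4) − 0 = 2, and there is no ∂_2, so H_1 ≅ Z^2.

H_0 = Z,  H_1 = Z^2.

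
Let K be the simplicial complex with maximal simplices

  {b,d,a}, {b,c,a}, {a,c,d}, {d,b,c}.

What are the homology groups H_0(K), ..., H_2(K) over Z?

H_0 ≅ Z,  H_1 = 0,  H_2 ≅ Z.

We work with the vertex ordering a < b < c < d. The simplices of K, each written with vertices in increasing order, are:

  0-simplices (4): a, b, c, d
  1-simplices (6): ab, ac, ad, bc, bd, cd
  2-simplices (4): abc, abd, acd, bcd

giving chain groups C_0 ≅ Z^4, C_1 ≅ Z^6, C_2 ≅ Z^4.

Boundary ∂_1: C_1 → C_0 sends each edge [p,q] (with p < q) to q − p. For instance
  ∂ad = d − a.
This gives a 4×6 integer matrix of rank 3; reducing to Smith normal form yields diagonal entries (1,1,1).

Boundary ∂_2: C_2 → C_1 sends each 2-simplex [p,q,r] to [q,r] − [p,r] + [p,q]. For instance
  ∂acd = cd − ad + ac,
  ∂abc = bc − ac + ab.
The resulting 6×4 matrix has rank 3, and its Smith normal form has invariant factors (1,1,1).

Computing H_k = (kernel of ∂_k) / (image of ∂_{k+1}):

  H_0: rank C_0 − rank ∂_1 = 4 − 3 = 1, and the invariant factors of ∂_1 are all 1, so H_0 ≅ Z.
  H_1: rank ker ∂_1 − rank ∂_2 = (6 − 3) − 3 = 0, and the invariant factors of ∂_2 are all 1, so H_1 ≅ 0.
  H_2: rank ker ∂_2 − rank ∂_3 = (4 − 3) − 0 = 1, and there is no ∂_3, so H_2 ≅ Z.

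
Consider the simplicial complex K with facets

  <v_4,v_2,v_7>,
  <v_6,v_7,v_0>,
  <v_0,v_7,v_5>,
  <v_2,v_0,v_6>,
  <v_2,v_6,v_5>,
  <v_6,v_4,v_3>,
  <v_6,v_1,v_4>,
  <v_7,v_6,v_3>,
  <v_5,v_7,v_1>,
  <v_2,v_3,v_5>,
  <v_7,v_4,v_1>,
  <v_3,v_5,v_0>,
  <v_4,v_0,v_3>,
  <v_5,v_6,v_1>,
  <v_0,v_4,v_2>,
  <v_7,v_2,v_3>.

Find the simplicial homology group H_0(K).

H_0 = Z.

We work with the vertex ordering v_0 < v_1 < v_2 < v_3 < v_4 < v_5 < v_6 < v_7. The simplices of K, each written with vertices in increasing order, are:

  0-simplices (8): [v_0], [v_1], [v_2], [v_3], [v_4], [v_5], [v_6], [v_7]
  1-simplices (24): (24 of them)
  2-simplices (16): (16 of them)

Hence C_0 ≅ Z^8, C_1 ≅ Z^24, C_2 ≅ Z^16.

∂_1: C_1 → C_0 sends each edge [p,q] (with p < q) to q − p.
The resulting 8×24 matrix has rank 7, and its Smith normal form has invariant factors (1,1,1,1,1,1,1).

∂_2: C_2 → C_1 maps a triangle to the signed sum of its edges. For instance
  ∂[v_0,v_2,v_4] = [v_2,v_4] − [v_0,v_4] + [v_0,v_2],
  ∂[v_1,v_4,v_6] = [v_4,v_6] − [v_1,v_6] + [v_1,v_4].
The resulting 24×16 matrix has rank 15, and its Smith normal form has invariant factors (1,1,1,1,1,1,1,1,1,1,1,1,1,1,1).

Now H_k = ker ∂_k / im ∂_{k+1}, so:

  H_0: rank C_0 − rank ∂_1 = 8 − 7 = 1, and the invariant factors of ∂_1 are all 1, so H_0 ≅ Z.

(K is a triangulation of the torus T^2.)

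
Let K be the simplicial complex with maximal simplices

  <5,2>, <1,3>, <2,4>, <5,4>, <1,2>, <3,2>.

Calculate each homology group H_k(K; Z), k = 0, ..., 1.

Fix the vertex order 1 < 2 < 3 < 4 < 5 and write every simplex with vertices in increasing order. Then dim K = 1 and the simplices of K are:

  0-simplices (5): [1], [2], [3], [4], [5]
  1-simplices (6): [1,2], [1,3], [2,3], [2,4], [2,5], [4,5]

giving chain groups C_0 ≅ Z^5, C_1 ≅ Z^6.

∂_1: C_1 → C_0 is given by ∂[p,q] = [q] − [p].
The 5×6 boundary matrix has rank 4 and Smith normal form diag(1,1,1,1).

Now H_k = ker ∂_k / im ∂_{k+1}, so:

  H_0: rank C_0 − rank ∂_1 = 5 − 4 = 1, and the invariant factors of ∂_1 are all 1, so H_0 = Z.
  H_1: rank ker ∂_1 − rank ∂_2 = (6 − 4) − 0 = 2, and there is no ∂_2, so H_1 = Z^2.

H_0 = Z,  H_1 = Z^2.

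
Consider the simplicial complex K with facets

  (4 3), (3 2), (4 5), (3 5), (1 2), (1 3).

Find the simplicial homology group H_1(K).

K has 5 vertices, 6 edges.
rank ∂_1 = 4, rank ∂_2 = 0 ⇒ b_1 = 6 − 4 − 0 = 2. So H_1 ≅ Z^2.

H_1 ≅ Z^2.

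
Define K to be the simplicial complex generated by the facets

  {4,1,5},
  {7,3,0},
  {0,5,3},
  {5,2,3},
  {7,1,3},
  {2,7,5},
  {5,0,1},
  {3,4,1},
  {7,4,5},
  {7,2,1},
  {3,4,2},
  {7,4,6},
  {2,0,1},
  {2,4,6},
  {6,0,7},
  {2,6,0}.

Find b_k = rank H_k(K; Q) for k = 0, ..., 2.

b_0 = 1, b_1 = 2, b_2 = 1.

We work with the vertex ordering 0 < 1 < 2 < 3 < 4 < 5 < 6 < 7. The simplices of K, each written with vertices in increasing order, are:

  0-simplices (8): [0], [1], [2], [3], [4], [5], [6], [7]
  1-simplices (24): (24 of them)
  2-simplices (16): [0,1,2], [0,1,5], [0,2,6], [0,3,5], [0,3,7], [0,6,7], [1,2,7], [1,3,4], [1,3,7], [1,4,5], [2,3,4], [2,3,5], [2,4,6], [2,5,7], [4,5,7], [4,6,7]

giving chain groups C_0 ≅ Z^8, C_1 ≅ Z^24, C_2 ≅ Z^16.

Boundary ∂_1: C_1 → C_0 sends each edge [p,q] (with p < q) to q − p. For instance
  ∂[0,7] = [7] − [0].
As a 8×24 matrix over Z this has rank 7, with invariant factors (1,1,1,1,1,1,1).

∂_2: C_2 → C_1 maps a triangle to the signed sum of its edges. For instance
  ∂[0,3,7] = [3,7] − [0,7] + [0,3],
  ∂[0,2,6] = [2,6] − [0,6] + [0,2].
As a 24×16 matrix over Z this has rank 15, with invariant factors (1,1,1,1,1,1,1,1,1,1,1,1,1,1,1).

Reading off H_k = ker ∂_k / im ∂_{k+1}:

  H_0: rank C_0 − rank ∂_1 = 8 − 7 = 1, and the invariant factors of ∂_1 are all 1, so H_0 = Z.
  H_1: rank ker ∂_1 − rank ∂_2 = (24 − 7) − 15 = 2, and the invariant factors of ∂_2 are all 1, so H_1 = Z^2.
  H_2: rank ker ∂_2 − rank ∂_3 = (16 − 15) − 0 = 1, and there is no ∂_3, so H_2 = Z.

As a check, the Euler characteristic is 8 − 24 + 16 = 0, which agrees with 1 − 2 + 1 = 0.
(K is a triangulation of the torus T^2.)

Hence the Betti numbers are b_0 = 1, b_1 = 2, b_2 = 1.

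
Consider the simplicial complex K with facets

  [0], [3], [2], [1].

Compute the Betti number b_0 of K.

b_0 = 4.

We work with the vertex ordering 0 < 1 < 2 < 3. The simplices of K, each written with vertices in increasing order, are:

  0-simplices (4): [0], [1], [2], [3]

Hence C_0 ≅ Z^4.

Now H_k = ker ∂_k / im ∂_{k+1}, so:

  H_0: rank C_0 − rank ∂_1 = 4 − 0 = 4, and there is no ∂_1, so H_0 = Z^4.

Hence the Betti numbers are b_0 = 4.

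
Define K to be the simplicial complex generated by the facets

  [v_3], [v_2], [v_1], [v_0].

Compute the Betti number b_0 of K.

b_0 = 4.

We work with the vertex ordering v_0 < v_1 < v_2 < v_3. The simplices of K, each written with vertices in increasing order, are:

  0-simplices (4): [v_0], [v_1], [v_2], [v_3]

giving chain groups C_0 ≅ Z^4.

Reading off H_k = ker ∂_k / im ∂_{k+1}:

  H_0: rank C_0 − rank ∂_1 = 4 − 0 = 4, and there is no ∂_1, so H_0 = Z^4.

Hence the Betti numbers are b_0 = 4.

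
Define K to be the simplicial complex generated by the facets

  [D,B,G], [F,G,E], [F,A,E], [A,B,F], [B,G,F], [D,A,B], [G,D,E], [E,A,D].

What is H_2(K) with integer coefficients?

K has 6 vertices, 12 edges, 8 triangles.
rank ∂_2 = 7, rank ∂_3 = 0 ⇒ b_2 = 8 − 7 − 0 = 1. So H_2 ≅ Z.

H_2 = Z.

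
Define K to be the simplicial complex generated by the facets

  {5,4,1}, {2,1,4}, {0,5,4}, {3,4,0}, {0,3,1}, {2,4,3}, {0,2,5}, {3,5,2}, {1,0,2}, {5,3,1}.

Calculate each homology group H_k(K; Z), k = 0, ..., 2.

H_0 = Z,  H_1 = Z/2Z,  H_2 = 0.

K has 6 vertices, 15 edges, 10 triangles.
rank ∂_0 = 0, rank ∂_1 = 5 ⇒ b_0 = 6 − 0 − 5 = 1; all invariant factors of ∂_1 are 1 so no torsion. So H_0 ≅ Z.
rank ∂_1 = 5, rank ∂_2 = 10 ⇒ b_1 = 15 − 5 − 10 = 0; ∂_2 has invariant factor(s) [2] giving torsion. So H_1 ≅ Z/2Z.
rank ∂_2 = 10, rank ∂_3 = 0 ⇒ b_2 = 10 − 10 − 0 = 0. So H_2 ≅ 0.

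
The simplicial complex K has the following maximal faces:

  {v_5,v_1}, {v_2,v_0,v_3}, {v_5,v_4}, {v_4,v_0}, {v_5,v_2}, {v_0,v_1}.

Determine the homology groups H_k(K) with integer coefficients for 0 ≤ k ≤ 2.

H_0 = Z,  H_1 = Z^2,  H_2 = 0.

Order the vertices as v_0 < v_1 < v_2 < v_3 < v_4 < v_5. Listing each simplex with vertices in this order, K has dimension 2 with simplices:

  0-simplices (6): [v_0], [v_1], [v_2], [v_3], [v_4], [v_5]
  1-simplices (8): [v_0,v_1], [v_0,v_2], [v_0,v_3], [v_0,v_4], [v_1,v_5], [v_2,v_3], [v_2,v_5], [v_4,v_5]
  2-simplices (1): [v_0,v_2,v_3]

giving chain groups C_0 ≅ Z^6, C_1 ≅ Z^8, C_2 ≅ Z^1.

The boundary map ∂_1: C_1 → C_0 sends each edge [p,q] (with p < q) to q − p.
As a 6×8 matrix over Z this has rank 5, with invariant factors (1,1,1,1,1).

The boundary map ∂_2: C_2 → C_1 maps a triangle to the signed sum of its edges. For instance
  ∂[v_0,v_2,v_3] = [v_2,v_3] − [v_0,v_3] + [v_0,v_2].
The 8×1 boundary matrix has rank 1 and Smith normal form diag(1).

Computing H_k = (kernel of ∂_k) / (image of ∂_{k+1}):

  H_0: rank C_0 − rank ∂_1 = 6 − 5 = 1, and the invariant factors of ∂_1 are all 1, so H_0 ≅ Z.
  H_1: rank ker ∂_1 − rank ∂_2 = (8 − 5) − 1 = 2, and the invariant factors of ∂_2 are all 1, so H_1 ≅ Z^2.
  H_2: rank ker ∂_2 − rank ∂_3 = (1 − 1) − 0 = 0, and there is no ∂_3, so H_2 ≅ 0.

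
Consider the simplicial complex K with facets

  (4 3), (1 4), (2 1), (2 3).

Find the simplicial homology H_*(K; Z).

Order the vertices as 1 < 2 < 3 < 4. Listing each simplex with vertices in this order, K has dimension 1 with simplices:

  0-simplices (4): [1], [2], [3], [4]
  1-simplices (4): [1,2], [1,4], [2,3], [3,4]

so the chain groups are C_0 ≅ Z^4, C_1 ≅ Z^4.

∂_1: C_1 → C_0 maps an edge to its endpoints' difference, ∂[p,q] = q − p. For instance
  ∂[1,2] = [2] − [1].
The resulting 4×4 matrix has rank 3, and its Smith normal form has invariant factors (1,1,1).

Computing H_k = (kernel of ∂_k) / (image of ∂_{k+1}):

  H_0: rank C_0 − rank ∂_1 = 4 − 3 = 1, and the invariant factors of ∂_1 are all 1, so H_0 = Z.
  H_1: rank ker ∂_1 − rank ∂_2 = (4 − 3) − 0 = 1, and there is no ∂_2, so H_1 = Z.

H_0 = Z,  H_1 = Z.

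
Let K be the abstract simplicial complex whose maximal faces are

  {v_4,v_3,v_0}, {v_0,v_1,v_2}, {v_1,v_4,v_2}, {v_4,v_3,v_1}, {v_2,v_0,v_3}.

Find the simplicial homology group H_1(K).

K has 5 vertices, 10 edges, 5 triangles.
rank ∂_1 = 4, rank ∂_2 = 5 ⇒ b_1 = 10 − 4 − 5 = 1; all invariant factors of ∂_2 are 1 so no torsion. So H_1 ≅ Z.

H_1 = Z.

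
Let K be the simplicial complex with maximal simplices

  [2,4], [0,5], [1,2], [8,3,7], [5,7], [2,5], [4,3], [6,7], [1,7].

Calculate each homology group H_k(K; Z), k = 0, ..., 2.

Order the vertices as 0 < 1 < 2 < 3 < 4 < 5 < 6 < 7 < 8. Listing each simplex with vertices in this order, K has dimension 2 with simplices:

  0-simplices (9): [0], [1], [2], [3], [4], [5], [6], [7], [8]
  1-simplices (11): [0,5], [1,2], [1,7], [2,4], [2,5], [3,4], [3,7], [3,8], [5,7], [6,7], [7,8]
  2-simplices (1): [3,7,8]

so the chain groups are C_0 ≅ Z^9, C_1 ≅ Z^11, C_2 ≅ Z^1.

∂_1: C_1 → C_0 sends each edge [p,q] (with p < q) to q − p. For instance
  ∂[3,4] = [4] − [3].
As a 9×11 matrix over Z this has rank 8, with invariant factors (1,1,1,1,1,1,1,1).

Boundary ∂_2: C_2 → C_1 sends each 2-simplex [p,q,r] to [q,r] − [p,r] + [p,q]. For instance
  ∂[3,7,8] = [7,8] − [3,8] + [3,7].
As a 11×1 matrix over Z this has rank 1, with invariant factors (1).

From H_k ≅ ker(∂_k) / im(∂_{k+1}) we obtain:

  H_0: rank C_0 − rank ∂_1 = 9 − 8 = 1, and the invariant factors of ∂_1 are all 1, so H_0 ≅ Z.
  H_1: rank ker ∂_1 − rank ∂_2 = (11 − 8) − 1 = 2, and the invariant factors of ∂_2 are all 1, so H_1 ≅ Z^2.
  H_2: rank ker ∂_2 − rank ∂_3 = (1 − 1) − 0 = 0, and there is no ∂_3, so H_2 ≅ 0.

H_0 ≅ Z,  H_1 ≅ Z^2,  H_2 = 0.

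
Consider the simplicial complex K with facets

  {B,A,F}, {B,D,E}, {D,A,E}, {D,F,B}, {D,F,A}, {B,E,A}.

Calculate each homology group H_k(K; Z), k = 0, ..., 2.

H_0 = Z,  H_1 = 0,  H_2 = Z.

We work with the vertex ordering A < B < D < E < F. The simplices of K, each written with vertices in increasing order, are:

  0-simplices (5): A, B, D, E, F
  1-simplices (9): AB, AD, AE, AF, BD, BE, BF, DE, DF
  2-simplices (6): ABE, ABF, ADE, ADF, BDE, BDF

so the chain groups are C_0 ≅ Z^5, C_1 ≅ Z^9, C_2 ≅ Z^6.

The boundary map ∂_1: C_1 → C_0 sends each edge [p,q] (with p < q) to q − p.
This gives a 5×9 integer matrix of rank 4; reducing to Smith normal form yields diagonal entries (1,1,1,1).

The boundary map ∂_2: C_2 → C_1 maps a triangle to the signed sum of its edges. For instance
  ∂ADE = DE − AE + AD,
  ∂ABF = BF − AF + AB.
The resulting 9×6 matrix has rank 5, and its Smith normal form has invariant factors (1,1,1,1,1).

Now H_k = ker ∂_k / im ∂_{k+1}, so:

  H_0: rank C_0 − rank ∂_1 = 5 − 4 = 1, and the invariant factors of ∂_1 are all 1, so H_0 = Z.
  H_1: rank ker ∂_1 − rank ∂_2 = (9 − 4) − 5 = 0, and the invariant factors of ∂_2 are all 1, so H_1 = 0.
  H_2: rank ker ∂_2 − rank ∂_3 = (6 − 5) − 0 = 1, and there is no ∂_3, so H_2 = Z.

As a check, the Euler characteristic is 5 − 9 + 6 = 2, which agrees with 1 − 0 + 1 = 2.
(K is a triangulation of the 2-sphere S^2.)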